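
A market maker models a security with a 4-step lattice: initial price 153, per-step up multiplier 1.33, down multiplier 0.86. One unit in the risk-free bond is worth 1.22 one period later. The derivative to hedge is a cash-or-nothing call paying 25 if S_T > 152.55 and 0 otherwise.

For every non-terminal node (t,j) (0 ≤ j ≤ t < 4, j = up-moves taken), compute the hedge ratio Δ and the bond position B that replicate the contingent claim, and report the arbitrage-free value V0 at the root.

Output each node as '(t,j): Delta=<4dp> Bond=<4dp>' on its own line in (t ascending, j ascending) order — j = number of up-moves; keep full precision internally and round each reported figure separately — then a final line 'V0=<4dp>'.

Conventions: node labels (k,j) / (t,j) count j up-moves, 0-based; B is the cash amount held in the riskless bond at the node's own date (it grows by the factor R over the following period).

Under the risk-neutral measure, an up-move has probability p* = (R−d)/(u−d) = 0.7660 and values discount at R = 1.22.
At maturity the claim pays: V(4,0)=0.0000, V(4,1)=0.0000, V(4,2)=25.0000, V(4,3)=25.0000, V(4,4)=25.0000
  t=3,j=0: stock 97.3166 → up 129.4310 (V=0.0000), down 83.6922 (V=0.0000). Price 0.0000; hedge Δ=0.0000, bond B=0.0000.
  t=3,j=1: stock 150.5012 → up 200.1666 (V=25.0000), down 129.4310 (V=0.0000). Price 15.6958; hedge Δ=0.3534, bond B=-37.4956.
  t=3,j=2: stock 232.7519 → up 309.5600 (V=25.0000), down 200.1666 (V=25.0000). Price 20.4918; hedge Δ=0.0000, bond B=20.4918.
  t=3,j=3: stock 359.9535 → up 478.7381 (V=25.0000), down 309.5600 (V=25.0000). Price 20.4918; hedge Δ=0.0000, bond B=20.4918.
  t=2,j=0: stock 113.1588 → up 150.5012 (V=15.6958), down 97.3166 (V=0.0000). Price 9.8544; hedge Δ=0.2951, bond B=-23.5410.
  t=2,j=1: stock 175.0014 → up 232.7519 (V=20.4918), down 150.5012 (V=15.6958). Price 15.8765; hedge Δ=0.0583, bond B=5.6724.
  t=2,j=2: stock 270.6417 → up 359.9535 (V=20.4918), down 232.7519 (V=20.4918). Price 16.7966; hedge Δ=0.0000, bond B=16.7966.
  t=1,j=0: stock 131.5800 → up 175.0014 (V=15.8765), down 113.1588 (V=9.8544). Price 11.8583; hedge Δ=0.0974, bond B=-0.9548.
  t=1,j=1: stock 203.4900 → up 270.6417 (V=16.7966), down 175.0014 (V=15.8765). Price 13.5912; hedge Δ=0.0096, bond B=11.6336.
  t=0,j=0: stock 153.0000 → up 203.4900 (V=13.5912), down 131.5800 (V=11.8583). Price 10.8079; hedge Δ=0.0241, bond B=7.1208.
Check: Δ(0,0)·S0 + B(0,0) = 10.8079 = V0.

(0,0): Delta=0.0241 Bond=7.1208
(1,0): Delta=0.0974 Bond=-0.9548
(1,1): Delta=0.0096 Bond=11.6336
(2,0): Delta=0.2951 Bond=-23.5410
(2,1): Delta=0.0583 Bond=5.6724
(2,2): Delta=0.0000 Bond=16.7966
(3,0): Delta=0.0000 Bond=0.0000
(3,1): Delta=0.3534 Bond=-37.4956
(3,2): Delta=0.0000 Bond=20.4918
(3,3): Delta=0.0000 Bond=20.4918
V0=10.8079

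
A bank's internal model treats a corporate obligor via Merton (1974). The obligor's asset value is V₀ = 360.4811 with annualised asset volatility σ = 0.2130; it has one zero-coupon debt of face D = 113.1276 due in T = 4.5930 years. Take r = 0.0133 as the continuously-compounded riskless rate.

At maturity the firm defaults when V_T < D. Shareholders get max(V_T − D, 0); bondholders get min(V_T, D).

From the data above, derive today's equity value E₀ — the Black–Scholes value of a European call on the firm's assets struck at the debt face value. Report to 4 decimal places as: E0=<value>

With assets at 360.4811 and a single debt payment of 113.1276 at 4.5930 years:
d₁ = [ln(V₀/D) + (r + σ²/2)T] / (σ√T)
   = [ln(360.4811/113.1276) + (0.0133 + 0.5·0.2130²)·4.5930] / (0.2130·√4.5930)
   = [1.158923 + 0.165277] / 0.456486 = 2.900853
d₂ = d₁ − σ√T = 2.900853 − 0.456486 = 2.444367
N(d₁) = 0.998139,  N(d₂) = 0.992745,  e^(−rT) = 0.940741
E₀ = V₀·N(d₁) − D·e^(−rT)·N(d₂)
   = 360.4811·0.998139 − 113.1276·0.940741·0.992745 = 254.158652

E0=254.1587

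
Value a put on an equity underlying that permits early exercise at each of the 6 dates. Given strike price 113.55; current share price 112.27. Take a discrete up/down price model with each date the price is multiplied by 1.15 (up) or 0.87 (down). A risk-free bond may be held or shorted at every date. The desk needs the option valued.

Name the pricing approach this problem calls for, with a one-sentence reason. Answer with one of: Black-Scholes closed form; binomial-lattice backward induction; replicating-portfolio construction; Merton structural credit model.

Key observation: the put (strike 113.55 on spot 112.27) is American-style on a 6-step discrete price model, so the early-exercise decision at every node requires stepwise backward valuation — a closed form cannot price the exercise right.

framework: binomial-lattice backward induction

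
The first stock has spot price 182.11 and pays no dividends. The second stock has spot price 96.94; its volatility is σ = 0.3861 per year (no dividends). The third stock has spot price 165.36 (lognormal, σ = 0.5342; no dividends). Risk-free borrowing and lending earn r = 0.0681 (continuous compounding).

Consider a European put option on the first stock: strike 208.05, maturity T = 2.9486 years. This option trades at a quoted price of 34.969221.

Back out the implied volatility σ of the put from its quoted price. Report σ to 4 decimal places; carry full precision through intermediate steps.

At σ = 0.3418 the Black–Scholes value reproduces the quote:
σ√T = 0.3418·√2.9486 = 0.586921
d₁ = (ln(S/K) + (r+σ²/2)T) / (σ√T) = (ln(182.11/208.05) + (0.0681+0.3418²/2)·2.9486) / 0.586921 = (-0.133168 + 0.373038) / 0.586921 = 0.408693
d₂ = d₁ − σ√T = 0.408693 − 0.586921 = -0.178229
e^{−rT} = 0.818076
N(−d₁) = 0.341383,  N(−d₂) = 0.570728
V = K·e^{−rT}·N(−d₂) − S·N(−d₁) = 97.138405 − 62.169184 = 34.969221 (matching the quote); vega is positive throughout, so no other σ reproduces this price

sigma = 0.3418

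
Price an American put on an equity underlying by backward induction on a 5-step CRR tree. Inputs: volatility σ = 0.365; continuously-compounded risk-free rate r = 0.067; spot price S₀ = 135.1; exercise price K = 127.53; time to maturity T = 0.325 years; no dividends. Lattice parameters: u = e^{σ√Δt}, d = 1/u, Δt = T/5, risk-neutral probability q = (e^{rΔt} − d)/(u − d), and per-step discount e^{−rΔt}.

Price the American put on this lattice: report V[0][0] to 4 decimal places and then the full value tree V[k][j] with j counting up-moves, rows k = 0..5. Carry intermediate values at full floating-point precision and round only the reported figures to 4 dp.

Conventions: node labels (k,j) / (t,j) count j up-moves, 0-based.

price = 6.7671
tree:
6.7671
10.8848 2.7113
16.9674 4.9012 0.5466
25.3390 8.7495 1.0983 0.0000
34.4195 15.3728 2.2070 0.0000 0.0000
42.6932 25.3390 4.4348 0.0000 0.0000 0.0000

Δt=0.06500  u=1.09752  d=0.91114  q=0.50017  discount=0.99565
step 5 (expiry): payoffs max(K−S,0) = 42.6932 25.3390 4.4348 0.0000 0.0000 0.0000
k=4: (k=4,j=0): S=93.1105, K−S=34.4195, hold=33.8653 ⇒ V=34.4195 exercise | (k=4,j=1): S=112.1572, K−S=15.3728, hold=14.8187 ⇒ V=15.3728 exercise | (k=4,j=2): S=135.1000, K−S=0.0000, hold=2.2070 ⇒ V=2.2070 continue | (k=4,j=3): S=162.7360, K−S=0.0000, hold=0.0000 ⇒ V=0.0000 continue | (k=4,j=4): S=196.0253, K−S=0.0000, hold=0.0000 ⇒ V=0.0000 continue
k=3: (k=3,j=0): S=102.1910, K−S=25.3390, hold=24.7848 ⇒ V=25.3390 exercise | (k=3,j=1): S=123.0952, K−S=4.4348, hold=8.7495 ⇒ V=8.7495 continue | (k=3,j=2): S=148.2755, K−S=0.0000, hold=1.0983 ⇒ V=1.0983 continue | (k=3,j=3): S=178.6068, K−S=0.0000, hold=0.0000 ⇒ V=0.0000 continue
k=2: (k=2,j=0): S=112.1572, K−S=15.3728, hold=16.9674 ⇒ V=16.9674 continue | (k=2,j=1): S=135.1000, K−S=0.0000, hold=4.9012 ⇒ V=4.9012 continue | (k=2,j=2): S=162.7360, K−S=0.0000, hold=0.5466 ⇒ V=0.5466 continue
k=1: (k=1,j=0): S=123.0952, K−S=4.4348, hold=10.8848 ⇒ V=10.8848 continue | (k=1,j=1): S=148.2755, K−S=0.0000, hold=2.7113 ⇒ V=2.7113 continue
k=0: (k=0,j=0): S=135.1000, K−S=0.0000, hold=6.7671 ⇒ V=6.7671 continue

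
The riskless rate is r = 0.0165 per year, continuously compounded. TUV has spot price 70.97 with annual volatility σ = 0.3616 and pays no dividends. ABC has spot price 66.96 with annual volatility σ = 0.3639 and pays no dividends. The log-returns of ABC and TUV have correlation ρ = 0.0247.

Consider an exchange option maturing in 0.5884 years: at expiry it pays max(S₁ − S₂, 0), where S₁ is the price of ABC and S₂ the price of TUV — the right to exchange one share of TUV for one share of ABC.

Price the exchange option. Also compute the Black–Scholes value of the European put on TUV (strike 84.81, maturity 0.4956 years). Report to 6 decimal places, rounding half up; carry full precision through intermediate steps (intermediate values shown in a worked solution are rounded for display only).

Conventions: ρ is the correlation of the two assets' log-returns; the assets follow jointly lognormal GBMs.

exchange price = 8.737586
price(TUV put K=84.81) = 16.103034

σ_eff = √(σ₁² + σ₂² − 2ρσ₁σ₂) = √(0.3639² + 0.3616² − 2·0.0247·0.3639·0.3616) = 0.506633
d₁ = (ln(S₁/S₂) + (q₂ − q₁ + σ_eff²/2)T) / (σ_eff√T) = (ln(66.96/70.97) + (0.0 − 0.0 + 0.128339)·0.5884) / 0.388624 = 0.044652
d₂ = d₁ − σ_eff√T = 0.044652 − 0.388624 = -0.343973
N(d₁) = 0.517807,  N(d₂) = 0.365433
V = S₁·e^{−q₁T}·N(d₁) − S₂·e^{−q₂T}·N(d₂) = 34.672387 − 25.934802 = 8.737586
[vanilla: TUV put K=84.81]
σ√T = 0.3616·√0.4956 = 0.254562
d₁ = (ln(S/K) + (r+σ²/2)T) / (σ√T) = (ln(70.97/84.81) + (0.0165+0.3616²/2)·0.4956) / 0.254562 = (-0.178156 + 0.040578) / 0.254562 = -0.540449
d₂ = d₁ − σ√T = -0.540449 − 0.254562 = -0.795011
e^{−rT} = 0.991856
N(−d₁) = 0.705556,  N(−d₂) = 0.786696
price = K·e^{−rT}·N(−d₂) − S·N(−d₁) = 66.176353 − 50.073319 = 16.103034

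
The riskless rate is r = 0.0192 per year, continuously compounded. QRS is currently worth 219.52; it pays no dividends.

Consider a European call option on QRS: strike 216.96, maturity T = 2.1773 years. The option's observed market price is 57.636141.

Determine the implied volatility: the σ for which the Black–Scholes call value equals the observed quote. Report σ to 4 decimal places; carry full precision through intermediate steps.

sigma = 0.4175

At σ = 0.4175 the Black–Scholes value reproduces the quote:
σ√T = 0.4175·√2.1773 = 0.616050
d₁ = (ln(S/K) + (r+σ²/2)T) / (σ√T) = (ln(219.52/216.96) + (0.0192+0.4175²/2)·2.1773) / 0.616050 = (0.011730 + 0.231563) / 0.616050 = 0.394924
d₂ = d₁ − σ√T = 0.394924 − 0.616050 = -0.221125
e^{−rT} = 0.959058
N(d₁) = 0.653551,  N(d₂) = 0.412498
V = S·N(d₁) − K·e^{−rT}·N(d₂) = 143.467443 − 85.831301 = 57.636141 (the quoted price), and the Black–Scholes price is strictly increasing in σ, so σ is unique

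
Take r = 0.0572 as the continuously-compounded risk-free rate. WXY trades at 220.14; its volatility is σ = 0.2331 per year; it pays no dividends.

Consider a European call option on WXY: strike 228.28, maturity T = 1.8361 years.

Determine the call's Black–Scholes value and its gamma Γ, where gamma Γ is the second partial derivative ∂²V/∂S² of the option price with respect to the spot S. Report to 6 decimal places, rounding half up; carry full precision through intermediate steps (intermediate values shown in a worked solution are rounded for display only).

price = 34.640963
Γ = 0.005347

σ√T = 0.2331·√1.8361 = 0.315857
d₁ = (ln(S/K) + (r+σ²/2)T) / (σ√T) = (ln(220.14/228.28) + (0.0572+0.2331²/2)·1.8361) / 0.315857 = (-0.036309 + 0.154908) / 0.315857 = 0.375482
d₂ = d₁ − σ√T = 0.375482 − 0.315857 = 0.059625
e^{−rT} = 0.900302
N(d₁) = 0.646349,  N(d₂) = 0.523773
Call price V = S·N(d₁) − K·e^{−rT}·N(d₂) = 142.287237 − 107.646274 = 34.640963
φ(d₁) = (1/√(2π))·e^{−d₁²/2} = 0.371788
Γ = φ(d₁) / (S·σ·√T) = 0.005347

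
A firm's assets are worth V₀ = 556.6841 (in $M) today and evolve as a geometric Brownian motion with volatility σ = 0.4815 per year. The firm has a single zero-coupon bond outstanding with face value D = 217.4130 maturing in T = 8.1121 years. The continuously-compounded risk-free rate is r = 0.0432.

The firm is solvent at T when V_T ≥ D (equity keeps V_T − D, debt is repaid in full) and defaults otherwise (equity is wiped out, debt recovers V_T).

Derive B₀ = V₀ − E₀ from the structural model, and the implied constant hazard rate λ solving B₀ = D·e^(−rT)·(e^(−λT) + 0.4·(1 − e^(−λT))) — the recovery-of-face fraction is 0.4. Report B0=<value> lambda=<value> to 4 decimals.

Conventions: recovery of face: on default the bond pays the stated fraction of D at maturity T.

B0=120.8922 lambda=0.0533

Work the structural quantities from V₀ = 556.6841 against face 217.4130:
d₁ = [ln(V₀/D) + (r + σ²/2)T] / (σ√T)
   = [ln(556.6841/217.4130) + (0.0432 + 0.5·0.4815²)·8.1121] / (0.4815·√8.1121)
   = [0.940199 + 1.290806] / 1.371396 = 1.626813
d₂ = d₁ − σ√T = 1.626813 − 1.371396 = 0.255417
N(d₁) = 0.948112,  N(d₂) = 0.600800,  e^(−rT) = 0.704376
E₀ = V₀·N(d₁) − D·e^(−rT)·N(d₂)
   = 556.6841·0.948112 − 217.4130·0.704376·0.600800 = 435.791903
B₀ = V₀ − E₀ = 556.6841 − 435.791903 = 120.892197
e^(−λT) = (B₀·e^(rT)/D − 0.4)/(1 − 0.4) = (120.8922·1.419696/217.4130 − 0.4)/0.6 = 0.64903329
λ = −ln(0.64903329)/8.1121 = 0.053287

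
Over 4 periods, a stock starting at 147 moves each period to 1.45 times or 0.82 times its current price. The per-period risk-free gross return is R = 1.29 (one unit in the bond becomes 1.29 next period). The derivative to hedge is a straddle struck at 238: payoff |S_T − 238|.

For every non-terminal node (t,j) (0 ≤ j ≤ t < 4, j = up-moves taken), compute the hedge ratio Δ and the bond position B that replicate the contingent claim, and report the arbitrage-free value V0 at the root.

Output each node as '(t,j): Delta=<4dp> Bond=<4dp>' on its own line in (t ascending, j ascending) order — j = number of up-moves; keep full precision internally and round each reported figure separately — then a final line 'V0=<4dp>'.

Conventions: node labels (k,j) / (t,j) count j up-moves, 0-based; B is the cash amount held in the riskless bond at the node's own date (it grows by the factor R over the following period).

Arbitrage-free pricing uses the up-move probability p* = (R−d)/(u−d) = 0.7460, discounting each step at R = 1.29.
Expiry values: V(4,0)=171.5381, V(4,1)=120.4759, V(4,2)=30.1830, V(4,3)=129.4813, V(4,4)=411.8144
Node (3,0) S=81.0511: V=(p*·120.4759+(1−p*)·171.5381)/1.29=103.4450; Δ=(120.4759−171.5381)/(117.5241−66.4619)=-1.0000; B=V−Δ·S=184.4961
Node (3,1) S=143.3221: V=(p*·30.1830+(1−p*)·120.4759)/1.29=41.1741; Δ=(30.1830−120.4759)/(207.8170−117.5241)=-1.0000; B=V−Δ·S=184.4961
Node (3,2) S=253.4353: V=(p*·129.4813+(1−p*)·30.1830)/1.29=80.8238; Δ=(129.4813−30.1830)/(367.4813−207.8170)=0.6219; B=V−Δ·S=-76.7925
Node (3,3) S=448.1479: V=(p*·411.8144+(1−p*)·129.4813)/1.29=263.6518; Δ=(411.8144−129.4813)/(649.8144−367.4813)=1.0000; B=V−Δ·S=-184.4961
Node (2,0) S=98.8428: V=(p*·41.1741+(1−p*)·103.4450)/1.29=44.1775; Δ=(41.1741−103.4450)/(143.3221−81.0511)=-1.0000; B=V−Δ·S=143.0203
Node (2,1) S=174.7830: V=(p*·80.8238+(1−p*)·41.1741)/1.29=54.8481; Δ=(80.8238−41.1741)/(253.4353−143.3221)=0.3601; B=V−Δ·S=-8.0880
Node (2,2) S=309.0675: V=(p*·263.6518+(1−p*)·80.8238)/1.29=168.3870; Δ=(263.6518−80.8238)/(448.1479−253.4353)=0.9390; B=V−Δ·S=-121.8161
Node (1,0) S=120.5400: V=(p*·54.8481+(1−p*)·44.1775)/1.29=40.4171; Δ=(54.8481−44.1775)/(174.7830−98.8428)=0.1405; B=V−Δ·S=23.4796
Node (1,1) S=213.1500: V=(p*·168.3870+(1−p*)·54.8481)/1.29=108.1796; Δ=(168.3870−54.8481)/(309.0675−174.7830)=0.8455; B=V−Δ·S=-72.0409
Node (0,0) S=147.0000: V=(p*·108.1796+(1−p*)·40.4171)/1.29=70.5195; Δ=(108.1796−40.4171)/(213.1500−120.5400)=0.7317; B=V−Δ·S=-37.0401
As a check, the time-0 holding Δ(0,0)·S0 + B(0,0) comes to 70.5195 — exactly V0.

(0,0): Delta=0.7317 Bond=-37.0401
(1,0): Delta=0.1405 Bond=23.4796
(1,1): Delta=0.8455 Bond=-72.0409
(2,0): Delta=-1.0000 Bond=143.0203
(2,1): Delta=0.3601 Bond=-8.0880
(2,2): Delta=0.9390 Bond=-121.8161
(3,0): Delta=-1.0000 Bond=184.4961
(3,1): Delta=-1.0000 Bond=184.4961
(3,2): Delta=0.6219 Bond=-76.7925
(3,3): Delta=1.0000 Bond=-184.4961
V0=70.5195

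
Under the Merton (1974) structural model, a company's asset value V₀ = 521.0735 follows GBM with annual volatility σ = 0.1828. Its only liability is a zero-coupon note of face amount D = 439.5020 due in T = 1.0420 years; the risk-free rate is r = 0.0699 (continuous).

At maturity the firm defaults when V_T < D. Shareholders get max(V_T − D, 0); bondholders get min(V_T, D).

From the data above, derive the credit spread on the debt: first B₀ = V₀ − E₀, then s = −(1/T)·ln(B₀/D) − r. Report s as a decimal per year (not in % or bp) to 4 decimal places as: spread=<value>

spread=0.0092

Apply the equity-as-call identities (strike 439.5020, horizon 1.0420 years):
d₁ = [ln(V₀/D) + (r + σ²/2)T] / (σ√T)
   = [ln(521.0735/439.5020) + (0.0699 + 0.5·0.1828²)·1.0420] / (0.1828·√1.0420)
   = [0.170249 + 0.090245] / 0.186599 = 1.396009
d₂ = d₁ − σ√T = 1.396009 − 0.186599 = 1.209409
N(d₁) = 0.918644,  N(d₂) = 0.886747,  e^(−rT) = 0.929753
E₀ = V₀·N(d₁) − D·e^(−rT)·N(d₂)
   = 521.0735·0.918644 − 439.5020·0.929753·0.886747 = 116.330886
B₀ = V₀ − E₀ = 521.0735 − 116.330886 = 404.742614
spread = −(1/T)·ln(B₀/D) − r = −(1/1.0420)·ln(404.742614/439.5020) − 0.0699 = 0.00916998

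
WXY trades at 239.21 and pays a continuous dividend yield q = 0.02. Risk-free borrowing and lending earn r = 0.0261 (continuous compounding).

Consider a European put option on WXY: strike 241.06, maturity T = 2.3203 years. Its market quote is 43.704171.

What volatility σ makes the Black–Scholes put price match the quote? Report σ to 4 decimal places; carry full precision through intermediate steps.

sigma = 0.3245

At σ = 0.3245 the Black–Scholes value reproduces the quote:
σ√T = 0.3245·√2.3203 = 0.494296
d₁ = (ln(S/K) + (r−q+σ²/2)T) / (σ√T) = (ln(239.21/241.06) + (0.0261−0.02+0.3245²/2)·2.3203) / 0.494296 = (-0.007704 + 0.136318) / 0.494296 = 0.260196
d₂ = d₁ − σ√T = 0.260196 − 0.494296 = -0.234099
e^{−rT} = 0.941237
e^{−qT} = 0.954654
N(−d₁) = 0.397356,  N(−d₂) = 0.592546
V = K·e^{−rT}·N(−d₂) − S·e^{−qT}·N(−d₁) = 134.445565 − 90.741394 = 43.704171 (equal to the quote); since ∂V/∂σ > 0 for all σ, the implied volatility is unique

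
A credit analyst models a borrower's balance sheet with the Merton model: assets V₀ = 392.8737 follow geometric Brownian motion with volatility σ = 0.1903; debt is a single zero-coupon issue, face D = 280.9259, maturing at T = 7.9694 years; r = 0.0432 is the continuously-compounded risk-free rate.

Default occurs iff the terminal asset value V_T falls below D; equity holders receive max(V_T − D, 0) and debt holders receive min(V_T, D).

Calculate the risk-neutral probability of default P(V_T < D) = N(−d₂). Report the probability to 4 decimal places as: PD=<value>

With assets at 392.8737 and a single debt payment of 280.9259 at 7.9694 years:
d₁ = [ln(V₀/D) + (r + σ²/2)T] / (σ√T)
   = [ln(392.8737/280.9259) + (0.0432 + 0.5·0.1903²)·7.9694] / (0.1903·√7.9694)
   = [0.335397 + 0.488580] / 0.537219 = 1.533783
d₂ = d₁ − σ√T = 1.533783 − 0.537219 = 0.996563
risk-neutral PD = N(−d₂) = N(-0.996563) = 0.159488

PD=0.1595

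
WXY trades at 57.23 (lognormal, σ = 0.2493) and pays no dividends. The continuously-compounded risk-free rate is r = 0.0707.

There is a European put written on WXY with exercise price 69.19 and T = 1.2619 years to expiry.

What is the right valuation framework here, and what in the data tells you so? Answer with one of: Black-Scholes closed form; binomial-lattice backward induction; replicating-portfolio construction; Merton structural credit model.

Key observation: the strike-69.19 put on WXY is European-exercise on a continuously-modelled lognormal underlying, so its value is a single closed-form evaluation.

framework: Black-Scholes closed form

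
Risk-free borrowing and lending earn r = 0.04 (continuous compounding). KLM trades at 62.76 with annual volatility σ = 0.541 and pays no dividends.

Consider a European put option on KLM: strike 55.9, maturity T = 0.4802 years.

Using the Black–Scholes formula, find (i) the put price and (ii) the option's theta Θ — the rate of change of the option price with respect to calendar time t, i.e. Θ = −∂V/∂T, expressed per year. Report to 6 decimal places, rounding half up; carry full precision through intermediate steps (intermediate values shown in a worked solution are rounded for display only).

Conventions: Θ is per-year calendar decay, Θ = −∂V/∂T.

σ√T = 0.541·√0.4802 = 0.374894
d₁ = (ln(S/K) + (r+σ²/2)T) / (σ√T) = (ln(62.76/55.9) + (0.04+0.541²/2)·0.4802) / 0.374894 = (0.115754 + 0.089481) / 0.374894 = 0.547446
d₂ = d₁ − σ√T = 0.547446 − 0.374894 = 0.172552
e^{−rT} = 0.980975
N(−d₁) = 0.292036,  N(−d₂) = 0.431502
Put price V = K·e^{−rT}·N(−d₂) − S·N(−d₁) = 23.662048 − 18.328185 = 5.333863
φ(d₁) = (1/√(2π))·e^{−d₁²/2} = 0.343425
Θ = −S·φ(d₁)·σ/(2√T) + r·K·e^{−rT}·N(−d₂) = −8.413384 + 0.946482 = -7.466902

price = 5.333863
Θ = -7.466902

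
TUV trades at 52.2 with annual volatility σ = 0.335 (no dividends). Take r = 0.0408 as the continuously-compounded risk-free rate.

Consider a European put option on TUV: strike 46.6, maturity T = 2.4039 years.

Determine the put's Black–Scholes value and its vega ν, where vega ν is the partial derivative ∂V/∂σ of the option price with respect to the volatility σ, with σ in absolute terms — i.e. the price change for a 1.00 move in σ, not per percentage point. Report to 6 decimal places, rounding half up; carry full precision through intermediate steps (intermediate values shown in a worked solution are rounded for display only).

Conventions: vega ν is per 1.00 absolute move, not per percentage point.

price = 5.470082
ν = 25.848014

σ√T = 0.335·√2.4039 = 0.519401
d₁ = (ln(S/K) + (r+σ²/2)T) / (σ√T) = (ln(52.2/46.6) + (0.0408+0.335²/2)·2.4039) / 0.519401 = (0.113482 + 0.232968) / 0.519401 = 0.667018
d₂ = d₁ − σ√T = 0.667018 − 0.519401 = 0.147617
e^{−rT} = 0.906577
N(−d₁) = 0.252380,  N(−d₂) = 0.441323
Put price V = K·e^{−rT}·N(−d₂) − S·N(−d₁) = 18.644337 − 13.174255 = 5.470082
φ(d₁) = (1/√(2π))·e^{−d₁²/2} = 0.319373
ν = S·φ(d₁)·√T = 25.848014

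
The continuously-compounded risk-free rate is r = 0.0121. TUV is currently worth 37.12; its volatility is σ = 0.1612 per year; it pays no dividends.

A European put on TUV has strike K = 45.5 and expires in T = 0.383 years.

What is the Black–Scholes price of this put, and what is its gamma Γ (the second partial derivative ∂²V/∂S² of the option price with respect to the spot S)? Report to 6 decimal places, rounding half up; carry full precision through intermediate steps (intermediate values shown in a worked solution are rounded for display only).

price = 8.204888
Γ = 0.016279

σ√T = 0.1612·√0.383 = 0.099762
d₁ = (ln(S/K) + (r+σ²/2)T) / (σ√T) = (ln(37.12/45.5) + (0.0121+0.1612²/2)·0.383) / 0.099762 = (-0.203556 + 0.009611) / 0.099762 = -1.944089
d₂ = d₁ − σ√T = -1.944089 − 0.099762 = -2.043851
e^{−rT} = 0.995376
N(−d₁) = 0.974058,  N(−d₂) = 0.979516
Put price V = K·e^{−rT}·N(−d₂) − S·N(−d₁) = 44.361909 − 36.157020 = 8.204888
φ(d₁) = (1/√(2π))·e^{−d₁²/2} = 0.060285
Γ = φ(d₁) / (S·σ·√T) = 0.016279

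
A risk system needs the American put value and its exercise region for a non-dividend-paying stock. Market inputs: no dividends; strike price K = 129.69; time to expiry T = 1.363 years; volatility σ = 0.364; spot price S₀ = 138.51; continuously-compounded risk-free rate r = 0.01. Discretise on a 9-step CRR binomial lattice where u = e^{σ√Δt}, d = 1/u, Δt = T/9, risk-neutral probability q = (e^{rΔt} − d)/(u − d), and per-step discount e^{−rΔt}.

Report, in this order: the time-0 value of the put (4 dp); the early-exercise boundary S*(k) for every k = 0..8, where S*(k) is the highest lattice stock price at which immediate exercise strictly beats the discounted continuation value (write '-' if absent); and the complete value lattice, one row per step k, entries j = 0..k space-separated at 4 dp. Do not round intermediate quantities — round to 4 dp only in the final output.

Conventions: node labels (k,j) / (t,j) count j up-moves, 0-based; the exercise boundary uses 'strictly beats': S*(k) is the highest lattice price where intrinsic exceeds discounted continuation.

Δt=0.15144, u=1.15218, d=0.86792, q=0.46998, disc=e^(-rΔt)=0.99849
k=9 terminal: V=max(K-S,0) → 90.9815 78.3040 61.4744 39.1328 9.4742 0.0000 0.0000 0.0000 0.0000 0.0000
k=8: j=0 S=44.5991 intr=85.0909 cont=84.8947 V=85.0909[EX]; j=1 S=59.2058 intr=70.4842 cont=70.2879 V=70.4842[EX]; j=2 S=78.5965 intr=51.0935 cont=50.8972 V=51.0935[EX]; j=3 S=104.3379 intr=25.3521 cont=25.1558 V=25.3521[EX]; j=4 S=138.5100 intr=0.0000 cont=5.0139 V=5.0139[hold]; j=5 S=183.8739 intr=0.0000 cont=0.0000 V=0.0000[hold]; j=6 S=244.0950 intr=0.0000 cont=0.0000 V=0.0000[hold]; j=7 S=324.0394 intr=0.0000 cont=0.0000 V=0.0000[hold]; j=8 S=430.1666 intr=0.0000 cont=0.0000 V=0.0000[hold]  S*(8)=104.3379
k=7: j=0 S=51.3860 intr=78.3040 cont=78.1077 V=78.3040[EX]; j=1 S=68.2156 intr=61.4744 cont=61.2781 V=61.4744[EX]; j=2 S=90.5572 intr=39.1328 cont=38.9366 V=39.1328[EX]; j=3 S=120.2158 intr=9.4742 cont=15.7697 V=15.7697[hold]; j=4 S=159.5881 intr=0.0000 cont=2.6535 V=2.6535[hold]; j=5 S=211.8554 intr=0.0000 cont=0.0000 V=0.0000[hold]; j=6 S=281.2408 intr=0.0000 cont=0.0000 V=0.0000[hold]; j=7 S=373.3509 intr=0.0000 cont=0.0000 V=0.0000[hold]  S*(7)=90.5572
k=6: j=0 S=59.2058 intr=70.4842 cont=70.2879 V=70.4842[EX]; j=1 S=78.5965 intr=51.0935 cont=50.8972 V=51.0935[EX]; j=2 S=104.3379 intr=25.3521 cont=28.1101 V=28.1101[hold]; j=3 S=138.5100 intr=0.0000 cont=9.5908 V=9.5908[hold]; j=4 S=183.8739 intr=0.0000 cont=1.4043 V=1.4043[hold]; j=5 S=244.0950 intr=0.0000 cont=0.0000 V=0.0000[hold]; j=6 S=324.0394 intr=0.0000 cont=0.0000 V=0.0000[hold]  S*(6)=78.5965
k=5: j=0 S=68.2156 intr=61.4744 cont=61.2781 V=61.4744[EX]; j=1 S=90.5572 intr=39.1328 cont=40.2308 V=40.2308[hold]; j=2 S=120.2158 intr=9.4742 cont=19.3771 V=19.3771[hold]; j=3 S=159.5881 intr=0.0000 cont=5.7346 V=5.7346[hold]; j=4 S=211.8554 intr=0.0000 cont=0.7432 V=0.7432[hold]; j=5 S=281.2408 intr=0.0000 cont=0.0000 V=0.0000[hold]  S*(5)=68.2156
k=4: j=0 S=78.5965 intr=51.0935 cont=51.4125 V=51.4125[hold]; j=1 S=104.3379 intr=25.3521 cont=30.3840 V=30.3840[hold]; j=2 S=138.5100 intr=0.0000 cont=12.9458 V=12.9458[hold]; j=3 S=183.8739 intr=0.0000 cont=3.3836 V=3.3836[hold]; j=4 S=244.0950 intr=0.0000 cont=0.3933 V=0.3933[hold]  S*(4)=-
k=3: j=0 S=90.5572 intr=39.1328 cont=41.4667 V=41.4667[hold]; j=1 S=120.2158 intr=9.4742 cont=22.1549 V=22.1549[hold]; j=2 S=159.5881 intr=0.0000 cont=8.4390 V=8.4390[hold]; j=3 S=211.8554 intr=0.0000 cont=1.9752 V=1.9752[hold]  S*(3)=-
k=2: j=0 S=104.3379 intr=25.3521 cont=32.3416 V=32.3416[hold]; j=1 S=138.5100 intr=0.0000 cont=15.6850 V=15.6850[hold]; j=2 S=183.8739 intr=0.0000 cont=5.3930 V=5.3930[hold]  S*(2)=-
k=1: j=0 S=120.2158 intr=9.4742 cont=24.4762 V=24.4762[hold]; j=1 S=159.5881 intr=0.0000 cont=10.8316 V=10.8316[hold]  S*(1)=-
k=0: j=0 S=138.5100 intr=0.0000 cont=18.0362 V=18.0362[hold]  S*(0)=-

price = 18.0362
boundary = - - - - - 68.2156 78.5965 90.5572 104.3379
tree:
18.0362
24.4762 10.8316
32.3416 15.6850 5.3930
41.4667 22.1549 8.4390 1.9752
51.4125 30.3840 12.9458 3.3836 0.3933
61.4744 40.2308 19.3771 5.7346 0.7432 0.0000
70.4842 51.0935 28.1101 9.5908 1.4043 0.0000 0.0000
78.3040 61.4744 39.1328 15.7697 2.6535 0.0000 0.0000 0.0000
85.0909 70.4842 51.0935 25.3521 5.0139 0.0000 0.0000 0.0000 0.0000
90.9815 78.3040 61.4744 39.1328 9.4742 0.0000 0.0000 0.0000 0.0000 0.0000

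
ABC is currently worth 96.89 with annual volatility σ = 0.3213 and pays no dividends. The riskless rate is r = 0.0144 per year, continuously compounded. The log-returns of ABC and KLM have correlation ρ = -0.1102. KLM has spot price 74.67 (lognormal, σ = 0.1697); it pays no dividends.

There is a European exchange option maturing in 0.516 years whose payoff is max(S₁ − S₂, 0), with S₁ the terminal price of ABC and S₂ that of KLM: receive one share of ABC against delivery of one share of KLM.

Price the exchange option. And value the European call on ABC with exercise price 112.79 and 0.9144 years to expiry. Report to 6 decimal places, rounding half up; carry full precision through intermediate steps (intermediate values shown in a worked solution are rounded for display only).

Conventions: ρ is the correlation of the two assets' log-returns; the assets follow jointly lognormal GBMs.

σ_eff = √(σ₁² + σ₂² − 2ρσ₁σ₂) = √(0.3213² + 0.1697² − 2·-0.1102·0.3213·0.1697) = 0.379538
d₁ = (ln(S₁/S₂) + (q₂ − q₁ + σ_eff²/2)T) / (σ_eff√T) = (ln(96.89/74.67) + (0.0 − 0.0 + 0.072025)·0.516) / 0.272634 = 1.091803
d₂ = d₁ − σ_eff√T = 1.091803 − 0.272634 = 0.819169
N(d₁) = 0.862540,  N(d₂) = 0.793655
V = S₁·e^{−q₁T}·N(d₁) − S₂·e^{−q₂T}·N(d₂) = 83.571512 − 59.262216 = 24.309296
[vanilla: ABC call K=112.79]
σ√T = 0.3213·√0.9144 = 0.307241
d₁ = (ln(S/K) + (r+σ²/2)T) / (σ√T) = (ln(96.89/112.79) + (0.0144+0.3213²/2)·0.9144) / 0.307241 = (-0.151951 + 0.060366) / 0.307241 = -0.298091
d₂ = d₁ − σ√T = -0.298091 − 0.307241 = -0.605331
e^{−rT} = 0.986919
N(d₁) = 0.382817,  N(d₂) = 0.272479
price = S·N(d₁) − K·e^{−rT}·N(d₂) = 37.091142 − 30.330937 = 6.760205

exchange price = 24.309296
price(ABC call K=112.79) = 6.760205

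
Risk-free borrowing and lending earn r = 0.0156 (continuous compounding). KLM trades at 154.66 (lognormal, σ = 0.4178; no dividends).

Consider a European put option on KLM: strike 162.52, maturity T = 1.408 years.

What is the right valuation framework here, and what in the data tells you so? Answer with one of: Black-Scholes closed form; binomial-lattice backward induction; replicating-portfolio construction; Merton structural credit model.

framework: Black-Scholes closed form

Key observation: a European claim on KLM (strike 162.52) — a lognormal (GBM) underlying with constant rate and volatility — has an exact closed-form value; no lattice or capital structure is involved.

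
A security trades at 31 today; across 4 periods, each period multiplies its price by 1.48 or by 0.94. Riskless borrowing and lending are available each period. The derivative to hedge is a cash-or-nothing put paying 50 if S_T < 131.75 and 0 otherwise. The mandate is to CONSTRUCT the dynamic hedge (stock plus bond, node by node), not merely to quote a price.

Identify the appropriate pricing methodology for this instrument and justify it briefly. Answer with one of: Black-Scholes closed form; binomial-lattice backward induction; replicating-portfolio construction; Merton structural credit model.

framework: replicating-portfolio construction

Key observation: the task asks for the hedge itself — share and bond holdings at every node of the 4-period tree on spot 31 with factors 1.48/0.94 — which is exactly what the replicating-portfolio construction produces.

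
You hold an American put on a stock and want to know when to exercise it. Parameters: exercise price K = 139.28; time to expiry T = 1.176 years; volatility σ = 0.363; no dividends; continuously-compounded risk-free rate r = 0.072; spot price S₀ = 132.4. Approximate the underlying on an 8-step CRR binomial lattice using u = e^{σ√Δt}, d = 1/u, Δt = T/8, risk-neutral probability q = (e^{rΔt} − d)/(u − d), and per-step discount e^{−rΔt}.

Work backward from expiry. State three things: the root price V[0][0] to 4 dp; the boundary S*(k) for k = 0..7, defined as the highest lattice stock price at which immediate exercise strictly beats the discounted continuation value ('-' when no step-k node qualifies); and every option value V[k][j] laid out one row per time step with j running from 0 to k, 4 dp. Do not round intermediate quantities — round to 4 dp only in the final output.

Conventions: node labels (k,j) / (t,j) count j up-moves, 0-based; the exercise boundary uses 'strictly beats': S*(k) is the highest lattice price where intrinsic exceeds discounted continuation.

price = 20.0336
boundary = - - - 87.2082 100.2308 87.2082 100.2308 115.1979
tree:
20.0336
28.4904 12.1133
39.2288 18.4979 6.0700
52.0718 27.3867 10.1189 2.2036
63.4023 39.0492 16.4589 4.0776 0.4012
73.2608 52.0718 25.9219 7.4703 0.8164 0.0000
81.8383 63.4023 39.0492 13.5180 1.6614 0.0000 0.0000
89.3015 73.2608 52.0718 24.0821 3.3809 0.0000 0.0000 0.0000
95.7949 81.8383 63.4023 39.0492 6.8800 0.0000 0.0000 0.0000 0.0000

Δt=0.14700, u=1.14933, d=0.87007, q=0.50336, disc=e^(-rΔt)=0.98947
k=8 terminal: V=max(K-S,0) → 95.7949 81.8383 63.4023 39.0492 6.8800 0.0000 0.0000 0.0000 0.0000
k=7: j=0 S=49.9785 intr=89.3015 cont=87.8351 V=89.3015[EX]; j=1 S=66.0192 intr=73.2608 cont=71.7944 V=73.2608[EX]; j=2 S=87.2082 intr=52.0718 cont=50.6054 V=52.0718[EX]; j=3 S=115.1979 intr=24.0821 cont=22.6158 V=24.0821[EX]; j=4 S=152.1709 intr=0.0000 cont=3.3809 V=3.3809[hold]; j=5 S=201.0104 intr=0.0000 cont=0.0000 V=0.0000[hold]; j=6 S=265.5250 intr=0.0000 cont=0.0000 V=0.0000[hold]; j=7 S=350.7458 intr=0.0000 cont=0.0000 V=0.0000[hold]  S*(7)=115.1979
k=6: j=0 S=57.4417 intr=81.8383 cont=80.3720 V=81.8383[EX]; j=1 S=75.8777 intr=63.4023 cont=61.9360 V=63.4023[EX]; j=2 S=100.2308 intr=39.0492 cont=37.5829 V=39.0492[EX]; j=3 S=132.4000 intr=6.8800 cont=13.5180 V=13.5180[hold]; j=4 S=174.8940 intr=0.0000 cont=1.6614 V=1.6614[hold]; j=5 S=231.0266 intr=0.0000 cont=0.0000 V=0.0000[hold]; j=6 S=305.1750 intr=0.0000 cont=0.0000 V=0.0000[hold]  S*(6)=100.2308
k=5: j=0 S=66.0192 intr=73.2608 cont=71.7944 V=73.2608[EX]; j=1 S=87.2082 intr=52.0718 cont=50.6054 V=52.0718[EX]; j=2 S=115.1979 intr=24.0821 cont=25.9219 V=25.9219[hold]; j=3 S=152.1709 intr=0.0000 cont=7.4703 V=7.4703[hold]; j=4 S=201.0104 intr=0.0000 cont=0.8164 V=0.8164[hold]; j=5 S=265.5250 intr=0.0000 cont=0.0000 V=0.0000[hold]  S*(5)=87.2082
k=4: j=0 S=75.8777 intr=63.4023 cont=61.9360 V=63.4023[EX]; j=1 S=100.2308 intr=39.0492 cont=38.4992 V=39.0492[EX]; j=2 S=132.4000 intr=6.8800 cont=16.4589 V=16.4589[hold]; j=3 S=174.8940 intr=0.0000 cont=4.0776 V=4.0776[hold]; j=4 S=231.0266 intr=0.0000 cont=0.4012 V=0.4012[hold]  S*(4)=100.2308
k=3: j=0 S=87.2082 intr=52.0718 cont=50.6054 V=52.0718[EX]; j=1 S=115.1979 intr=24.0821 cont=27.3867 V=27.3867[hold]; j=2 S=152.1709 intr=0.0000 cont=10.1189 V=10.1189[hold]; j=3 S=201.0104 intr=0.0000 cont=2.2036 V=2.2036[hold]  S*(3)=87.2082
k=2: j=0 S=100.2308 intr=39.0492 cont=39.2288 V=39.2288[hold]; j=1 S=132.4000 intr=6.8800 cont=18.4979 V=18.4979[hold]; j=2 S=174.8940 intr=0.0000 cont=6.0700 V=6.0700[hold]  S*(2)=-
k=1: j=0 S=115.1979 intr=24.0821 cont=28.4904 V=28.4904[hold]; j=1 S=152.1709 intr=0.0000 cont=12.1133 V=12.1133[hold]  S*(1)=-
k=0: j=0 S=132.4000 intr=6.8800 cont=20.0336 V=20.0336[hold]  S*(0)=-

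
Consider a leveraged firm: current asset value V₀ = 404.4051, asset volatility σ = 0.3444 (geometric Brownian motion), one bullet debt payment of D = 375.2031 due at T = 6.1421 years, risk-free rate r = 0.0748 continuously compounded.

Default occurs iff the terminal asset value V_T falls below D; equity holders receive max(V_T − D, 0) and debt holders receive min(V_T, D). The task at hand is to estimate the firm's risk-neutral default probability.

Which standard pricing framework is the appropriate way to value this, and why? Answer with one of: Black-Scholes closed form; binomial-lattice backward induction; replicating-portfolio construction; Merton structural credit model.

framework: Merton structural credit model

Key observation: the question is about default risk generated by asset-value dynamics against a debt face of 375.2031 — the structural framework prices exactly that.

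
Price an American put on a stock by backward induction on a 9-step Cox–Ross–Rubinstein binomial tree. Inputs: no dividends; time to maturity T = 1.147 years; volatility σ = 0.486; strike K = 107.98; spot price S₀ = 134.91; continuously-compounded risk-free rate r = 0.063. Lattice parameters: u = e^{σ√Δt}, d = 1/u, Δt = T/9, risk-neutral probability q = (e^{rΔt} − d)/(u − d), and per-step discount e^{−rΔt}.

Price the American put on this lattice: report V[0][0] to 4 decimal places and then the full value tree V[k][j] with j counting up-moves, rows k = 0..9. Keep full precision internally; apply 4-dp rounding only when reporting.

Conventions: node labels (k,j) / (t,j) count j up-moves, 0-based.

price = 10.8553
tree:
10.8553
15.7888 5.6898
22.3555 8.9359 2.2667
30.6755 13.7122 3.9086 0.5249
40.5822 20.4521 6.6365 1.0173 0.0000
51.3175 29.4494 11.0428 1.9716 0.0000 0.0000
60.3428 40.5822 17.8762 3.8210 0.0000 0.0000 0.0000
67.9305 51.3175 27.8131 7.4051 0.0000 0.0000 0.0000 0.0000
74.3097 60.3428 40.5822 14.3513 0.0000 0.0000 0.0000 0.0000 0.0000
79.6728 67.9305 51.3175 27.8131 0.0000 0.0000 0.0000 0.0000 0.0000 0.0000

params: Δt=0.12744 u=1.18946 d=0.84072 q=0.47985 e^(-rΔt)=0.99200
t_9 payoffs: 79.6728 67.9305 51.3175 27.8131 0.0000 0.0000 0.0000 0.0000 0.0000 0.0000
k=8: node(8,0) S=33.6703 payoff=74.3097 vs cont=73.4462 → 74.3097 [stop]  node(8,1) S=47.6372 payoff=60.3428 vs cont=59.4793 → 60.3428 [stop]  node(8,2) S=67.3978 payoff=40.5822 vs cont=39.7187 → 40.5822 [stop]  node(8,3) S=95.3553 payoff=12.6247 vs cont=14.3513 → 14.3513 [wait]  node(8,4) S=134.9100 payoff=0.0000 vs cont=0.0000 → 0.0000 [wait]  node(8,5) S=190.8725 payoff=0.0000 vs cont=0.0000 → 0.0000 [wait]  node(8,6) S=270.0490 payoff=0.0000 vs cont=0.0000 → 0.0000 [wait]  node(8,7) S=382.0690 payoff=0.0000 vs cont=0.0000 → 0.0000 [wait]  node(8,8) S=540.5565 payoff=0.0000 vs cont=0.0000 → 0.0000 [wait]
k=7: node(7,0) S=40.0495 payoff=67.9305 vs cont=67.0670 → 67.9305 [stop]  node(7,1) S=56.6625 payoff=51.3175 vs cont=50.4540 → 51.3175 [stop]  node(7,2) S=80.1669 payoff=27.8131 vs cont=27.7714 → 27.8131 [stop]  node(7,3) S=113.4213 payoff=0.0000 vs cont=7.4051 → 7.4051 [wait]  node(7,4) S=160.4700 payoff=0.0000 vs cont=0.0000 → 0.0000 [wait]  node(7,5) S=227.0351 payoff=0.0000 vs cont=0.0000 → 0.0000 [wait]  node(7,6) S=321.2123 payoff=0.0000 vs cont=0.0000 → 0.0000 [wait]  node(7,7) S=454.4556 payoff=0.0000 vs cont=0.0000 → 0.0000 [wait]
k=6: node(6,0) S=47.6372 payoff=60.3428 vs cont=59.4793 → 60.3428 [stop]  node(6,1) S=67.3978 payoff=40.5822 vs cont=39.7187 → 40.5822 [stop]  node(6,2) S=95.3553 payoff=12.6247 vs cont=17.8762 → 17.8762 [wait]  node(6,3) S=134.9100 payoff=0.0000 vs cont=3.8210 → 3.8210 [wait]  node(6,4) S=190.8725 payoff=0.0000 vs cont=0.0000 → 0.0000 [wait]  node(6,5) S=270.0490 payoff=0.0000 vs cont=0.0000 → 0.0000 [wait]  node(6,6) S=382.0690 payoff=0.0000 vs cont=0.0000 → 0.0000 [wait]
k=5: node(5,0) S=56.6625 payoff=51.3175 vs cont=50.4540 → 51.3175 [stop]  node(5,1) S=80.1669 payoff=27.8131 vs cont=29.4494 → 29.4494 [wait]  node(5,2) S=113.4213 payoff=0.0000 vs cont=11.0428 → 11.0428 [wait]  node(5,3) S=160.4700 payoff=0.0000 vs cont=1.9716 → 1.9716 [wait]  node(5,4) S=227.0351 payoff=0.0000 vs cont=0.0000 → 0.0000 [wait]  node(5,5) S=321.2123 payoff=0.0000 vs cont=0.0000 → 0.0000 [wait]
k=4: node(4,0) S=67.3978 payoff=40.5822 vs cont=40.4976 → 40.5822 [stop]  node(4,1) S=95.3553 payoff=12.6247 vs cont=20.4521 → 20.4521 [wait]  node(4,2) S=134.9100 payoff=0.0000 vs cont=6.6365 → 6.6365 [wait]  node(4,3) S=190.8725 payoff=0.0000 vs cont=1.0173 → 1.0173 [wait]  node(4,4) S=270.0490 payoff=0.0000 vs cont=0.0000 → 0.0000 [wait]
k=3: node(3,0) S=80.1669 payoff=27.8131 vs cont=30.6755 → 30.6755 [wait]  node(3,1) S=113.4213 payoff=0.0000 vs cont=13.7122 → 13.7122 [wait]  node(3,2) S=160.4700 payoff=0.0000 vs cont=3.9086 → 3.9086 [wait]  node(3,3) S=227.0351 payoff=0.0000 vs cont=0.5249 → 0.5249 [wait]
k=2: node(2,0) S=95.3553 payoff=12.6247 vs cont=22.3555 → 22.3555 [wait]  node(2,1) S=134.9100 payoff=0.0000 vs cont=8.9359 → 8.9359 [wait]  node(2,2) S=190.8725 payoff=0.0000 vs cont=2.2667 → 2.2667 [wait]
k=1: node(1,0) S=113.4213 payoff=0.0000 vs cont=15.7888 → 15.7888 [wait]  node(1,1) S=160.4700 payoff=0.0000 vs cont=5.6898 → 5.6898 [wait]
k=0: node(0,0) S=134.9100 payoff=0.0000 vs cont=10.8553 → 10.8553 [wait]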